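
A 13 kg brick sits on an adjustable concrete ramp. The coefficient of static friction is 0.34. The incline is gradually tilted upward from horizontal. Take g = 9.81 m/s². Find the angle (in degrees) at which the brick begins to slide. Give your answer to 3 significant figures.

18.8°

At the threshold of sliding, static friction is at its maximum μ_s N and exactly balances the weight component along the incline: mg sin θ = μ_s mg cos θ.
Hence tan θ = μ_s = 0.34, so θ = arctan(0.34) = 18.7780°.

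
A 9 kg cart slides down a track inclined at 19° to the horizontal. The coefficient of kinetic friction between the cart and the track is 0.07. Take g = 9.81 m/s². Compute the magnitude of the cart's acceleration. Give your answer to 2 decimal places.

2.54 m/s²

Resolving the weight along the incline: the component pulling the cart down the slope is mg sin 19° = 9 × 9.81 × 0.3256 = 28.747 N, and the normal force is N = mg cos 19° = 9 × 9.81 × 0.9455 = 83.478 N.
Kinetic friction acts up the slope with magnitude f = μN = 0.07 × 83.478 = 5.843 N.
Net force along the incline is 28.747 − 5.843 = 22.904 N, so a = 22.904 / 9 = 2.5449 m/s².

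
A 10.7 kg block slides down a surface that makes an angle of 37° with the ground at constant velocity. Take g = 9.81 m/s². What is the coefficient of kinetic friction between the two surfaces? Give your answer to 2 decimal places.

At constant velocity the net force along the incline is zero: mg sin 37° = μ mg cos 37°.
So μ = tan 37° = 0.6018 / 0.7986 = 0.7536.

0.75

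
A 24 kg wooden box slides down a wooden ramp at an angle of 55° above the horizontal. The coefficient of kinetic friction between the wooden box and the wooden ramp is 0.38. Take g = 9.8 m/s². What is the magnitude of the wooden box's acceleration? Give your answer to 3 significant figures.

Resolving the weight along the incline: the component pulling the wooden box down the slope is mg sin 55° = 24 × 9.8 × 0.8192 = 192.676 N, and the normal force is N = mg cos 55° = 24 × 9.8 × 0.5736 = 134.911 N.
Kinetic friction acts up the slope with magnitude f = μN = 0.38 × 134.911 = 51.266 N.
Net force along the incline is 192.676 − 51.266 = 141.410 N, so a = 141.410 / 24 = 5.8921 m/s².

5.89 m/s²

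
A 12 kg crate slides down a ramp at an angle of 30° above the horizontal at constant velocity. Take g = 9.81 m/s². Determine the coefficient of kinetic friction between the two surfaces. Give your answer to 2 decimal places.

At constant velocity the net force along the incline is zero: mg sin 30° = μ mg cos 30°.
So μ = tan 30° = 0.5000 / 0.8660 = 0.5774.

0.58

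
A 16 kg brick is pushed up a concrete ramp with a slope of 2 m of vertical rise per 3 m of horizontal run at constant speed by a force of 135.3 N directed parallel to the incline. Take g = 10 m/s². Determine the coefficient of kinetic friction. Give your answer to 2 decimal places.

At constant speed ΣF = 0 along the incline. The applied 135.3 N acts up the slope; the weight component mg sin 33.69° = 88.752 N and kinetic friction μN both act down the slope.
So 135.3 = 88.752 + μ × 133.128, giving μ = (135.3 − 88.752) / 133.128 = 0.3496.

0.35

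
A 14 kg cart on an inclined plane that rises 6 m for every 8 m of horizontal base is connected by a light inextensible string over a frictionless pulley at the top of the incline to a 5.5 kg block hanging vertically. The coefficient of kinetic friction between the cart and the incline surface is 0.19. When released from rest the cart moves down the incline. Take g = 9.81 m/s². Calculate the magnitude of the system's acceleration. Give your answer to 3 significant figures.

0.388 m/s²

For the cart on the incline: the weight component along the slope is m₁g sin 36.87° = 14 × 9.81 × 0.6000 = 82.404 N and the normal force is N = m₁g cos 36.87° = 109.872 N.
Kinetic friction opposes the cart's motion down the incline: f = μN = 0.19 × 109.872 = 20.876 N acting up the slope.
Newton's second law for the cart (down-slope positive): 82.404 − 20.876 − T = 14 a. For the hanging block (upward positive): T − 5.5 × 9.81 = 5.5 a.
Adding the two equations eliminates T: 7.573 = 19.5 a, so a = 0.3884 m/s².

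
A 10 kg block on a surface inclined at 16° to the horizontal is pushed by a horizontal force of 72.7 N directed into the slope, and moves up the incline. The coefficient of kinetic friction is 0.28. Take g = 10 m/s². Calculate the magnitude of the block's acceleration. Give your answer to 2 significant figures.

0.98 m/s²

The horizontal push has components F cos 16° = 72.7 × 0.9613 = 69.887 N up the incline and F sin 16° = 72.7 × 0.2756 = 20.036 N pressing into the surface.
The normal force is therefore N = mg cos 16° + F sin 16° = 96.130 + 20.036 = 116.166 N, and kinetic friction down the slope is μN = 0.28 × 116.166 = 32.526 N.
Along the incline: F cos 16° − mg sin 16° − μN = ma, so 69.887 − 27.560 − 32.526 = 10 a, giving a = 0.9801 m/s².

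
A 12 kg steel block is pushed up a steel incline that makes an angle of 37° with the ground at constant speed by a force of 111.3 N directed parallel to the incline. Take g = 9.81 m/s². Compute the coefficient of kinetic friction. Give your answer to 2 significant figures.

At constant speed ΣF = 0 along the incline. The applied 111.3 N acts up the slope; the weight component mg sin 37° = 70.846 N and kinetic friction μN both act down the slope.
So 111.3 = 70.846 + μ × 94.015, giving μ = (111.3 − 70.846) / 94.015 = 0.4303.

0.43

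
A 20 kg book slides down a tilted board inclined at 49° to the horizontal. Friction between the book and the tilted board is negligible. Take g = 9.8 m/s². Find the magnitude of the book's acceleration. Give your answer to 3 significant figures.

7.40 m/s²

Resolving the weight along the incline: the component pulling the book down the slope is mg sin 49° = 20 × 9.8 × 0.7547 = 147.921 N, and the normal force is N = mg cos 49° = 20 × 9.8 × 0.6561 = 128.596 N.
With no friction the net force along the incline is 147.921 N, so a = g sin 49° = 147.921 / 20 = 7.3960 m/s².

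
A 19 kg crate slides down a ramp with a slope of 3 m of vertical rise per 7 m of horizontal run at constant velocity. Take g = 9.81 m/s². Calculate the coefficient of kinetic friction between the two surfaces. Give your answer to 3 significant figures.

At constant velocity the net force along the incline is zero: mg sin 23.20° = μ mg cos 23.20°.
So μ = tan 23.20° = 0.3939 / 0.9191 = 0.4286.

0.429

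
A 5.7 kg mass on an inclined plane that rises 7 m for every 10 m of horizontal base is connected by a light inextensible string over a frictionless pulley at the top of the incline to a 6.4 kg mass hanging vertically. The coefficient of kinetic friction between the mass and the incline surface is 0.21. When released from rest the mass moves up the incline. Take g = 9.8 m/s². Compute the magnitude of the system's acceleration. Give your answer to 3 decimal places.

1.742 m/s²

For the mass on the incline: the weight component along the slope is m₁g sin 34.99° = 5.7 × 9.8 × 0.5735 = 32.036 N and the normal force is N = m₁g cos 34.99° = 45.762 N.
Kinetic friction opposes the mass's motion up the incline: f = μN = 0.21 × 45.762 = 9.610 N acting down the slope.
Newton's second law for the mass (up-slope positive): T − 32.036 − 9.610 = 5.7 a. For the hanging mass (downward positive): 6.4 × 9.8 − T = 6.4 a.
Adding the two equations eliminates T: 21.074 = 12.1 a, so a = 1.7417 m/s².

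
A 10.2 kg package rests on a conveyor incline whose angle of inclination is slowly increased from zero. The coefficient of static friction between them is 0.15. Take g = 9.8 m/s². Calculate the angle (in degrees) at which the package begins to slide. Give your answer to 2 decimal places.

At the threshold of sliding, static friction is at its maximum μ_s N and exactly balances the weight component along the incline: mg sin θ = μ_s mg cos θ.
Hence tan θ = μ_s = 0.15, so θ = arctan(0.15) = 8.5308°.

8.53°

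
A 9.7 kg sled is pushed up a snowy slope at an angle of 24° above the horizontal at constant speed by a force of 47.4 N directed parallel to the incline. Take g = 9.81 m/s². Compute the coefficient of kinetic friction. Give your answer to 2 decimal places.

At constant speed ΣF = 0 along the incline. The applied 47.4 N acts up the slope; the weight component mg sin 24° = 38.704 N and kinetic friction μN both act down the slope.
So 47.4 = 38.704 + μ × 86.930, giving μ = (47.4 − 38.704) / 86.930 = 0.1000.

0.10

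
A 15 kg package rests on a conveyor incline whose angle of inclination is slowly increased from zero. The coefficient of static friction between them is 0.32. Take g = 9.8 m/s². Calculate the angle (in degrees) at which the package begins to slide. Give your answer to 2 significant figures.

At the threshold of sliding, static friction is at its maximum μ_s N and exactly balances the weight component along the incline: mg sin θ = μ_s mg cos θ.
Hence tan θ = μ_s = 0.32, so θ = arctan(0.32) = 17.7447°.

18°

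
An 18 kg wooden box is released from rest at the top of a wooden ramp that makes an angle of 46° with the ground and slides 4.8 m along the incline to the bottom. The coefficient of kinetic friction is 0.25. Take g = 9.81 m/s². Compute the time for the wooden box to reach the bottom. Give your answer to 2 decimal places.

1.34 s

The weight component along the incline is mg sin 46° = 127.021 N and the normal force is N = mg cos 46° = 122.663 N.
Friction up the slope is f = μN = 0.25 × 122.663 = 30.666 N, so the net downslope force is 127.021 − 30.666 = 96.355 N and a = 96.355 / 18 = 5.3531 m/s².
Starting from rest, L = ½at², so t = √(2L/a) = √(2 × 4.8 / 5.3531) = 1.3392 s.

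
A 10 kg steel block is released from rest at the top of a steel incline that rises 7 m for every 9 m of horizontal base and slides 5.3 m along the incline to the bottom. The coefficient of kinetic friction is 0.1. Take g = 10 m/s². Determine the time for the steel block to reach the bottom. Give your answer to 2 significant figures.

The weight component along the incline is mg sin 37.87° = 61.394 N and the normal force is N = mg cos 37.87° = 78.935 N.
Friction up the slope is f = μN = 0.1 × 78.935 = 7.894 N, so the net downslope force is 61.394 − 7.894 = 53.500 N and a = 53.500 / 10 = 5.3500 m/s².
Starting from rest, L = ½at², so t = √(2L/a) = √(2 × 5.3 / 5.3500) = 1.4076 s.

1.4 s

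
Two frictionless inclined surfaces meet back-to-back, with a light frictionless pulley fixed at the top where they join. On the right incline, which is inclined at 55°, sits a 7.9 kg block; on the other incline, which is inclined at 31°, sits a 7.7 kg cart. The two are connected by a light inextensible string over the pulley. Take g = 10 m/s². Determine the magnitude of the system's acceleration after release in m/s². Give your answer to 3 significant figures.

Resolve each weight along its own incline: the 7.9 kg mass has component 7.9 × 10 × sin 55° = 64.713 N down its slope, and the 7.7 kg mass has 7.7 × 10 × sin 31° = 39.658 N down its slope.
The 7.9 kg side's 64.713 N exceeds the other side's 39.658 N, so that mass slides down and the 7.7 kg mass slides up. Taking that direction as positive, Newton's second law for the whole system gives 64.713 − 39.658 = (7.9 + 7.7) a, so a = 25.055 / 15.6 = 1.6061 m/s².

1.61 m/s²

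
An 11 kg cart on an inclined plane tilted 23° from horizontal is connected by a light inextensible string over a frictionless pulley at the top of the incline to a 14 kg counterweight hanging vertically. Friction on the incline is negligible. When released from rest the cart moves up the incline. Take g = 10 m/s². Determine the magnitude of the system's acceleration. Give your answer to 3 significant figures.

For the cart on the incline: the weight component along the slope is m₁g sin 23° = 11 × 10 × 0.3907 = 42.977 N and the normal force is N = m₁g cos 23° = 101.256 N.
Newton's second law for the cart (up-slope positive): T − 42.977 = 11 a. For the hanging counterweight (downward positive): 14 × 10 − T = 14 a.
Adding the two equations eliminates T: 97.023 = 25 a, so a = 3.8809 m/s².

3.88 m/s²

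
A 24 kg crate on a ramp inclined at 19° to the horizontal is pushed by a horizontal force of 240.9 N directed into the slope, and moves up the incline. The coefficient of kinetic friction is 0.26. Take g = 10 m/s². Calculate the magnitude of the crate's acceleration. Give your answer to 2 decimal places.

2.93 m/s²

The horizontal push has components F cos 19° = 240.9 × 0.9455 = 227.771 N up the incline and F sin 19° = 240.9 × 0.3256 = 78.437 N pressing into the surface.
The normal force is therefore N = mg cos 19° + F sin 19° = 226.920 + 78.437 = 305.357 N, and kinetic friction down the slope is μN = 0.26 × 305.357 = 79.393 N.
Along the incline: F cos 19° − mg sin 19° − μN = ma, so 227.771 − 78.144 − 79.393 = 24 a, giving a = 2.9264 m/s².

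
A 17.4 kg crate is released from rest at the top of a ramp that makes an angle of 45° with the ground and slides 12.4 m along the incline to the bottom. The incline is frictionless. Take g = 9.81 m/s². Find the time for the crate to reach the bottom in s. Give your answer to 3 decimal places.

1.891 s

The weight component along the incline is mg sin 45° = 120.699 N and the normal force is N = mg cos 45° = 120.699 N.
With no friction, a = g sin 45° = 6.9367 m/s².
Starting from rest, L = ½at², so t = √(2L/a) = √(2 × 12.4 / 6.9367) = 1.8908 s.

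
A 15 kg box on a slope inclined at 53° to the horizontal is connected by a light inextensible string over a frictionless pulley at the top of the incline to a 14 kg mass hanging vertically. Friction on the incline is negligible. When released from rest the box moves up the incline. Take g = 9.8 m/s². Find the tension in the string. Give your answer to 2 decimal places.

127.64 N

For the box on the incline: the weight component along the slope is m₁g sin 53° = 15 × 9.8 × 0.7986 = 117.394 N and the normal force is N = m₁g cos 53° = 88.467 N.
Newton's second law for the box (up-slope positive): T − 117.394 = 15 a. For the hanging mass (downward positive): 14 × 9.8 − T = 14 a.
Adding the two equations eliminates T: 19.806 = 29 a, so a = 0.6830 m/s².
Then from the hanging mass's equation, T = 14 × (9.8 − 0.6830) = 127.638 N.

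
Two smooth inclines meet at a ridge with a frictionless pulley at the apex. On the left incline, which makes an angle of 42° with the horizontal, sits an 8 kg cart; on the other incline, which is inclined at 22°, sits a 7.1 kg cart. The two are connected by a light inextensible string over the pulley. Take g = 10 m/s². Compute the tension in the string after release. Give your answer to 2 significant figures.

Resolve each weight along its own incline: the 8 kg mass has component 8 × 10 × sin 42° = 53.530 N down its slope, and the 7.1 kg mass has 7.1 × 10 × sin 22° = 26.597 N down its slope.
The 8 kg side's 53.530 N exceeds the other side's 26.597 N, so that mass slides down and the 7.1 kg mass slides up. Taking that direction as positive, Newton's second law for the whole system gives 53.530 − 26.597 = (8 + 7.1) a, so a = 26.933 / 15.1 = 1.7836 m/s².
For the 7.1 kg mass (up-slope positive): T − 26.597 = 7.1 × 1.7836, so T = 39.261 N.

39 N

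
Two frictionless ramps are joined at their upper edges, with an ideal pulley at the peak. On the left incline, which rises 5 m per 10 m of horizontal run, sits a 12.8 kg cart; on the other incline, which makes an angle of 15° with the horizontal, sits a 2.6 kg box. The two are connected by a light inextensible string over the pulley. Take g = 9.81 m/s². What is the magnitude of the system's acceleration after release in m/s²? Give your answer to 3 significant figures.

Resolve each weight along its own incline: the 12.8 kg mass has component 12.8 × 9.81 × sin 26.57° = 56.156 N down its slope, and the 2.6 kg mass has 2.6 × 9.81 × sin 15° = 6.601 N down its slope.
The 12.8 kg side's 56.156 N exceeds the other side's 6.601 N, so that mass slides down and the 2.6 kg mass slides up. Taking that direction as positive, Newton's second law for the whole system gives 56.156 − 6.601 = (12.8 + 2.6) a, so a = 49.555 / 15.4 = 3.2179 m/s².

3.22 m/s²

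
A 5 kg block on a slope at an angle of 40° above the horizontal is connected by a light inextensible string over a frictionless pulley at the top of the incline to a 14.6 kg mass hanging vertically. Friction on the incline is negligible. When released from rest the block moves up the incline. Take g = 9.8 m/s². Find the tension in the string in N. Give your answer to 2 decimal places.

For the block on the incline: the weight component along the slope is m₁g sin 40° = 5 × 9.8 × 0.6428 = 31.497 N and the normal force is N = m₁g cos 40° = 37.536 N.
Newton's second law for the block (up-slope positive): T − 31.497 = 5 a. For the hanging mass (downward positive): 14.6 × 9.8 − T = 14.6 a.
Adding the two equations eliminates T: 111.583 = 19.6 a, so a = 5.6930 m/s².
Then from the hanging mass's equation, T = 14.6 × (9.8 − 5.6930) = 59.962 N.

59.96 N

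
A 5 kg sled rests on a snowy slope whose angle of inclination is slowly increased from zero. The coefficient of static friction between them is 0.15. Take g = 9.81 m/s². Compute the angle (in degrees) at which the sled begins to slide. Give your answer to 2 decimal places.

8.53°

At the threshold of sliding, static friction is at its maximum μ_s N and exactly balances the weight component along the incline: mg sin θ = μ_s mg cos θ.
Hence tan θ = μ_s = 0.15, so θ = arctan(0.15) = 8.5308°.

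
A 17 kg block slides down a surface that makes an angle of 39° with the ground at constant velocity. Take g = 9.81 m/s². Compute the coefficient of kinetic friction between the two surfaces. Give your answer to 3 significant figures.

At constant velocity the net force along the incline is zero: mg sin 39° = μ mg cos 39°.
So μ = tan 39° = 0.6293 / 0.7771 = 0.8098.

0.810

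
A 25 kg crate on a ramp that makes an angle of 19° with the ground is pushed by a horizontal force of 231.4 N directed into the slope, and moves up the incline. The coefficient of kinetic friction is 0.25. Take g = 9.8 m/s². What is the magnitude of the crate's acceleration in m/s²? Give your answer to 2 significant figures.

The horizontal push has components F cos 19° = 231.4 × 0.9455 = 218.789 N up the incline and F sin 19° = 231.4 × 0.3256 = 75.344 N pressing into the surface.
The normal force is therefore N = mg cos 19° + F sin 19° = 231.648 + 75.344 = 306.992 N, and kinetic friction down the slope is μN = 0.25 × 306.992 = 76.748 N.
Along the incline: F cos 19° − mg sin 19° − μN = ma, so 218.789 − 79.772 − 76.748 = 25 a, giving a = 2.4908 m/s².

2.5 m/s²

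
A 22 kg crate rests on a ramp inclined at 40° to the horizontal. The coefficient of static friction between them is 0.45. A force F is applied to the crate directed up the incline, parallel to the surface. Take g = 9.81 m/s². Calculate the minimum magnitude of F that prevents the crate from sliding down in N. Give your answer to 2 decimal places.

64.33 N

The normal force is N = mg cos 40° = 165.328 N. With F at its minimum the crate is on the verge of sliding down, so static friction is at its maximum μ_s N = 0.45 × 165.328 = 74.398 N and acts up the slope.
Equilibrium along the incline: F + μ_s N = mg sin 40°, so F = 138.726 − 74.398 = 64.328 N.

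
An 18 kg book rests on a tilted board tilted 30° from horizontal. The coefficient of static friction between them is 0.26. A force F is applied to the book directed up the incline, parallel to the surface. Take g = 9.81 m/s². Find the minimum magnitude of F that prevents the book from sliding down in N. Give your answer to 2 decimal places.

48.53 N

The normal force is N = mg cos 30° = 152.923 N. With F at its minimum the book is on the verge of sliding down, so static friction is at its maximum μ_s N = 0.26 × 152.923 = 39.760 N and acts up the slope.
Equilibrium along the incline: F + μ_s N = mg sin 30°, so F = 88.290 − 39.760 = 48.530 N.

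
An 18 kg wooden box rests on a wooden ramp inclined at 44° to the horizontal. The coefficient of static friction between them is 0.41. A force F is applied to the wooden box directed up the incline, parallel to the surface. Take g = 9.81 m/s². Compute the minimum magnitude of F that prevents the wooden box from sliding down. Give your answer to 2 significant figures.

The normal force is N = mg cos 44° = 127.021 N. With F at its minimum the wooden box is on the verge of sliding down, so static friction is at its maximum μ_s N = 0.41 × 127.021 = 52.079 N and acts up the slope.
Equilibrium along the incline: F + μ_s N = mg sin 44°, so F = 122.663 − 52.079 = 70.584 N.

71 N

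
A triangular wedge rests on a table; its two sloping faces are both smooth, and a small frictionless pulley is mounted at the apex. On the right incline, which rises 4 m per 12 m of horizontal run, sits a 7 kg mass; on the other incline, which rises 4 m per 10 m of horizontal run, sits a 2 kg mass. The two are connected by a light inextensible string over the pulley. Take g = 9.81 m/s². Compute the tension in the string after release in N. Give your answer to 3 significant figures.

Resolve each weight along its own incline: the 7 kg mass has component 7 × 9.81 × sin 18.43° = 21.715 N down its slope, and the 2 kg mass has 2 × 9.81 × sin 21.80° = 7.287 N down its slope.
The 7 kg side's 21.715 N exceeds the other side's 7.287 N, so that mass slides down and the 2 kg mass slides up. Taking that direction as positive, Newton's second law for the whole system gives 21.715 − 7.287 = (7 + 2) a, so a = 14.428 / 9 = 1.6031 m/s².
For the 2 kg mass (up-slope positive): T − 7.287 = 2 × 1.6031, so T = 10.493 N.

10.5 N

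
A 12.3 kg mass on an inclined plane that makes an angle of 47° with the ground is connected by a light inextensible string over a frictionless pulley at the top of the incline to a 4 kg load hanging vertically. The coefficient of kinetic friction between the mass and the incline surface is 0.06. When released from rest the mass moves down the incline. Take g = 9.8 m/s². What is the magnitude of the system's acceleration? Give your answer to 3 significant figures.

For the mass on the incline: the weight component along the slope is m₁g sin 47° = 12.3 × 9.8 × 0.7314 = 88.163 N and the normal force is N = m₁g cos 47° = 82.208 N.
Kinetic friction opposes the mass's motion down the incline: f = μN = 0.06 × 82.208 = 4.932 N acting up the slope.
Newton's second law for the mass (down-slope positive): 88.163 − 4.932 − T = 12.3 a. For the hanging load (upward positive): T − 4 × 9.8 = 4 a.
Adding the two equations eliminates T: 44.031 = 16.3 a, so a = 2.7013 m/s².

2.70 m/s²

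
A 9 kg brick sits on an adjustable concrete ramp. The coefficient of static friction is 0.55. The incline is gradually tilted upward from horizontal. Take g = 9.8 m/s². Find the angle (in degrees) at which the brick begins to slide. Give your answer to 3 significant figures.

28.8°

At the threshold of sliding, static friction is at its maximum μ_s N and exactly balances the weight component along the incline: mg sin θ = μ_s mg cos θ.
Hence tan θ = μ_s = 0.55, so θ = arctan(0.55) = 28.8108°.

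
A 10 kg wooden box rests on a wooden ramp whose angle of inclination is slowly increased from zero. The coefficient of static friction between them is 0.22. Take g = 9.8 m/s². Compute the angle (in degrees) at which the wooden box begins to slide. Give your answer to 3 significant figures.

At the threshold of sliding, static friction is at its maximum μ_s N and exactly balances the weight component along the incline: mg sin θ = μ_s mg cos θ.
Hence tan θ = μ_s = 0.22, so θ = arctan(0.22) = 12.4074°.

12.4°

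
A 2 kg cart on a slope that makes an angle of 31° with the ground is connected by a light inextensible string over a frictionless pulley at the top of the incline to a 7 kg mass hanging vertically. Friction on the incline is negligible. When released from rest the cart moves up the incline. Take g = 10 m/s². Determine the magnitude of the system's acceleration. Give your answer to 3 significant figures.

6.63 m/s²

For the cart on the incline: the weight component along the slope is m₁g sin 31° = 2 × 10 × 0.5150 = 10.300 N and the normal force is N = m₁g cos 31° = 17.143 N.
Newton's second law for the cart (up-slope positive): T − 10.300 = 2 a. For the hanging mass (downward positive): 7 × 10 − T = 7 a.
Adding the two equations eliminates T: 59.700 = 9 a, so a = 6.6333 m/s².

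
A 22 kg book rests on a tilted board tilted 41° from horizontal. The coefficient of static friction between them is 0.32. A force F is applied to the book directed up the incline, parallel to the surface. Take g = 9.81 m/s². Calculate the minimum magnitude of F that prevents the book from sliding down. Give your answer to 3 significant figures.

89.5 N

The normal force is N = mg cos 41° = 162.881 N. With F at its minimum the book is on the verge of sliding down, so static friction is at its maximum μ_s N = 0.32 × 162.881 = 52.122 N and acts up the slope.
Equilibrium along the incline: F + μ_s N = mg sin 41°, so F = 141.591 − 52.122 = 89.469 N.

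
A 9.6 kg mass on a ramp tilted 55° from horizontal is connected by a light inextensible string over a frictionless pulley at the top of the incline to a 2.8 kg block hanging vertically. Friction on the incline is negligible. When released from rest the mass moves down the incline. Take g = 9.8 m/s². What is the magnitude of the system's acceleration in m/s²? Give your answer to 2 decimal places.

4.00 m/s²

For the mass on the incline: the weight component along the slope is m₁g sin 55° = 9.6 × 9.8 × 0.8192 = 77.070 N and the normal force is N = m₁g cos 55° = 53.962 N.
Newton's second law for the mass (down-slope positive): 77.070 − T = 9.6 a. For the hanging block (upward positive): T − 2.8 × 9.8 = 2.8 a.
Adding the two equations eliminates T: 49.630 = 12.4 a, so a = 4.0024 m/s².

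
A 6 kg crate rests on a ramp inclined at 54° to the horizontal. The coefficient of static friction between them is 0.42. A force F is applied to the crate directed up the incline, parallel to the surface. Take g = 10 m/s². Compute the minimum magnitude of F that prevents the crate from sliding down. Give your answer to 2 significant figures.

The normal force is N = mg cos 54° = 35.267 N. With F at its minimum the crate is on the verge of sliding down, so static friction is at its maximum μ_s N = 0.42 × 35.267 = 14.812 N and acts up the slope.
Equilibrium along the incline: F + μ_s N = mg sin 54°, so F = 48.541 − 14.812 = 33.729 N.

34 N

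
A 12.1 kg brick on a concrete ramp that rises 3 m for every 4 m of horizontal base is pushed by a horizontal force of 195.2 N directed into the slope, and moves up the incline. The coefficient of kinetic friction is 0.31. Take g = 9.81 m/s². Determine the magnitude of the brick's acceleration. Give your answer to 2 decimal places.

1.59 m/s²

The horizontal push has components F cos 36.87° = 195.2 × 0.8000 = 156.160 N up the incline and F sin 36.87° = 195.2 × 0.6000 = 117.120 N pressing into the surface.
The normal force is therefore N = mg cos 36.87° + F sin 36.87° = 94.961 + 117.120 = 212.081 N, and kinetic friction down the slope is μN = 0.31 × 212.081 = 65.745 N.
Along the incline: F cos 36.87° − mg sin 36.87° − μN = ma, so 156.160 − 71.221 − 65.745 = 12.1 a, giving a = 1.5863 m/s².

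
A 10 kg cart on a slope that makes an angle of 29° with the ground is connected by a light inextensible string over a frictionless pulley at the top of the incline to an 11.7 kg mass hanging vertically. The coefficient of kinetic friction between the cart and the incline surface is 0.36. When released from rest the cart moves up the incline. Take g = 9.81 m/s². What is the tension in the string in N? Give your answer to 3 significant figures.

95.2 N

For the cart on the incline: the weight component along the slope is m₁g sin 29° = 10 × 9.81 × 0.4848 = 47.559 N and the normal force is N = m₁g cos 29° = 85.800 N.
Kinetic friction opposes the cart's motion up the incline: f = μN = 0.36 × 85.800 = 30.888 N acting down the slope.
Newton's second law for the cart (up-slope positive): T − 47.559 − 30.888 = 10 a. For the hanging mass (downward positive): 11.7 × 9.81 − T = 11.7 a.
Adding the two equations eliminates T: 36.330 = 21.7 a, so a = 1.6742 m/s².
Then from the hanging mass's equation, T = 11.7 × (9.81 − 1.6742) = 95.189 N.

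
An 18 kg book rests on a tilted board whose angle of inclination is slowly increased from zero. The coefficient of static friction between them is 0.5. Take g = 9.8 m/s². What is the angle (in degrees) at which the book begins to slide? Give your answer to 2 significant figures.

27°

At the threshold of sliding, static friction is at its maximum μ_s N and exactly balances the weight component along the incline: mg sin θ = μ_s mg cos θ.
Hence tan θ = μ_s = 0.5, so θ = arctan(0.5) = 26.5651°.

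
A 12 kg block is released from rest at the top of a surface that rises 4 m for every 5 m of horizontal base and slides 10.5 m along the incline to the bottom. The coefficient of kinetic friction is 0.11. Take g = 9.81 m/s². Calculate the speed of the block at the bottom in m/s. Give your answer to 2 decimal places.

The weight component along the incline is mg sin 38.66° = 73.539 N and the normal force is N = mg cos 38.66° = 91.924 N.
Friction up the slope is f = μN = 0.11 × 91.924 = 10.112 N, so the net downslope force is 73.539 − 10.112 = 63.427 N and a = 63.427 / 12 = 5.2856 m/s².
Starting from rest over a distance of 10.5 m, v² = 2aL = 2 × 5.2856 × 10.5 = 110.9976, so v = 10.5355 m/s.

10.54 m/s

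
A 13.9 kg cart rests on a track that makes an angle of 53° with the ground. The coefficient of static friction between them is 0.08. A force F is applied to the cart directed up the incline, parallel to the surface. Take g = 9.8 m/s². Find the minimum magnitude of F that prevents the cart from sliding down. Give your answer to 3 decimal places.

The normal force is N = mg cos 53° = 81.979 N. With F at its minimum the cart is on the verge of sliding down, so static friction is at its maximum μ_s N = 0.08 × 81.979 = 6.558 N and acts up the slope.
Equilibrium along the incline: F + μ_s N = mg sin 53°, so F = 108.790 − 6.558 = 102.232 N.

102.232 N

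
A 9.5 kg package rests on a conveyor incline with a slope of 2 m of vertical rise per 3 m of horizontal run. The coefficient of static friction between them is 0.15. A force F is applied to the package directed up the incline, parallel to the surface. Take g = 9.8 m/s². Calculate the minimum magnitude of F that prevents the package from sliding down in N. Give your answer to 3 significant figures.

40.0 N

The normal force is N = mg cos 33.69° = 77.464 N. With F at its minimum the package is on the verge of sliding down, so static friction is at its maximum μ_s N = 0.15 × 77.464 = 11.620 N and acts up the slope.
Equilibrium along the incline: F + μ_s N = mg sin 33.69°, so F = 51.643 − 11.620 = 40.023 N.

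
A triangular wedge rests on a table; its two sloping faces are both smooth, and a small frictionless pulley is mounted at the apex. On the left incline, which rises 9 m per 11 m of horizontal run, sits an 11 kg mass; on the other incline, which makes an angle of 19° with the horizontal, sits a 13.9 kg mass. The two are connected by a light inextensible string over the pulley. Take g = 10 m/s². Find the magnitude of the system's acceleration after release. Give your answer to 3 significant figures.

0.980 m/s²

Resolve each weight along its own incline: the 11 kg mass has component 11 × 10 × sin 39.29° = 69.656 N down its slope, and the 13.9 kg mass has 13.9 × 10 × sin 19° = 45.254 N down its slope.
The 11 kg side's 69.656 N exceeds the other side's 45.254 N, so that mass slides down and the 13.9 kg mass slides up. Taking that direction as positive, Newton's second law for the whole system gives 69.656 − 45.254 = (11 + 13.9) a, so a = 24.402 / 24.9 = 0.9800 m/s².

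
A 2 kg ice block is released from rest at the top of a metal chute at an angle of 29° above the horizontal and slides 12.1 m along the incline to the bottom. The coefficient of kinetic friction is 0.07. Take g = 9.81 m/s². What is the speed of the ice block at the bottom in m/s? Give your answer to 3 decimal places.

The weight component along the incline is mg sin 29° = 9.512 N and the normal force is N = mg cos 29° = 17.160 N.
Friction up the slope is f = μN = 0.07 × 17.160 = 1.201 N, so the net downslope force is 9.512 − 1.201 = 8.311 N and a = 8.311 / 2 = 4.1555 m/s².
Starting from rest over a distance of 12.1 m, v² = 2aL = 2 × 4.1555 × 12.1 = 100.5631, so v = 10.0281 m/s.

10.028 m/s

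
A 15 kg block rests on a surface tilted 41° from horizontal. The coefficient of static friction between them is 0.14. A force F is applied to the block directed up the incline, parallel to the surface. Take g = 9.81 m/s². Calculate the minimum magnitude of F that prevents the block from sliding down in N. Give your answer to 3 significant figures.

81.0 N

The normal force is N = mg cos 41° = 111.056 N. With F at its minimum the block is on the verge of sliding down, so static friction is at its maximum μ_s N = 0.14 × 111.056 = 15.548 N and acts up the slope.
Equilibrium along the incline: F + μ_s N = mg sin 41°, so F = 96.539 − 15.548 = 80.991 N.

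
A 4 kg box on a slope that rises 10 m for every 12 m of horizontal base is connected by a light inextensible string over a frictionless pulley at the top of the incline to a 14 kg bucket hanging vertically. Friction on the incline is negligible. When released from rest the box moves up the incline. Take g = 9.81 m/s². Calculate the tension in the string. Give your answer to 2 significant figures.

For the box on the incline: the weight component along the slope is m₁g sin 39.81° = 4 × 9.81 × 0.6402 = 25.121 N and the normal force is N = m₁g cos 39.81° = 30.145 N.
Newton's second law for the box (up-slope positive): T − 25.121 = 4 a. For the hanging bucket (downward positive): 14 × 9.81 − T = 14 a.
Adding the two equations eliminates T: 112.219 = 18 a, so a = 6.2344 m/s².
Then from the hanging bucket's equation, T = 14 × (9.81 − 6.2344) = 50.058 N.

50 N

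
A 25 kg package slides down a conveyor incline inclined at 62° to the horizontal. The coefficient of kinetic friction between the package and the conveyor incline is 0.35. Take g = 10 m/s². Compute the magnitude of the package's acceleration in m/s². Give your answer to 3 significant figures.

7.19 m/s²

Resolving the weight along the incline: the component pulling the package down the slope is mg sin 62° = 25 × 10 × 0.8829 = 220.725 N, and the normal force is N = mg cos 62° = 25 × 10 × 0.4695 = 117.375 N.
Kinetic friction acts up the slope with magnitude f = μN = 0.35 × 117.375 = 41.081 N.
Net force along the incline is 220.725 − 41.081 = 179.644 N, so a = 179.644 / 25 = 7.1858 m/s².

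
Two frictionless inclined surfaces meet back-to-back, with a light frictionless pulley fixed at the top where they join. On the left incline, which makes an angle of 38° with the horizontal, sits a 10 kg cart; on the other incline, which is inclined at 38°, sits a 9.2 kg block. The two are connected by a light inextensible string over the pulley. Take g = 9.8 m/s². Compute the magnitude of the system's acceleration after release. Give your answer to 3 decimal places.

0.251 m/s²

Resolve each weight along its own incline: the 10 kg mass has component 10 × 9.8 × sin 38° = 60.335 N down its slope, and the 9.2 kg mass has 9.2 × 9.8 × sin 38° = 55.508 N down its slope.
The 10 kg side's 60.335 N exceeds the other side's 55.508 N, so that mass slides down and the 9.2 kg mass slides up. Taking that direction as positive, Newton's second law for the whole system gives 60.335 − 55.508 = (10 + 9.2) a, so a = 4.827 / 19.2 = 0.2514 m/s².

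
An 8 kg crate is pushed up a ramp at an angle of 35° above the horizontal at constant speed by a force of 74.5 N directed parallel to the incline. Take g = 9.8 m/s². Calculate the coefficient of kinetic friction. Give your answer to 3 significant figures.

At constant speed ΣF = 0 along the incline. The applied 74.5 N acts up the slope; the weight component mg sin 35° = 44.968 N and kinetic friction μN both act down the slope.
So 74.5 = 44.968 + μ × 64.222, giving μ = (74.5 − 44.968) / 64.222 = 0.4598.

0.460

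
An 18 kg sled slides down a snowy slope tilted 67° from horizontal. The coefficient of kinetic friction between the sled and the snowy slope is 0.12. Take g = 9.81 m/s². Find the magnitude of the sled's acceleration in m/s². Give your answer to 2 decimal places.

Resolving the weight along the incline: the component pulling the sled down the slope is mg sin 67° = 18 × 9.81 × 0.9205 = 162.542 N, and the normal force is N = mg cos 67° = 18 × 9.81 × 0.3907 = 68.990 N.
Kinetic friction acts up the slope with magnitude f = μN = 0.12 × 68.990 = 8.279 N.
Net force along the incline is 162.542 − 8.279 = 154.263 N, so a = 154.263 / 18 = 8.5702 m/s².

8.57 m/s²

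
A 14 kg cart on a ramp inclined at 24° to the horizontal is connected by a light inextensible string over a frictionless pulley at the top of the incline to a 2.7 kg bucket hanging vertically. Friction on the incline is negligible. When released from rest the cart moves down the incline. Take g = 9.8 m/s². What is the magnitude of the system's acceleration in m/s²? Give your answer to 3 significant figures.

For the cart on the incline: the weight component along the slope is m₁g sin 24° = 14 × 9.8 × 0.4067 = 55.799 N and the normal force is N = m₁g cos 24° = 125.338 N.
Newton's second law for the cart (down-slope positive): 55.799 − T = 14 a. For the hanging bucket (upward positive): T − 2.7 × 9.8 = 2.7 a.
Adding the two equations eliminates T: 29.339 = 16.7 a, so a = 1.7568 m/s².

1.76 m/s²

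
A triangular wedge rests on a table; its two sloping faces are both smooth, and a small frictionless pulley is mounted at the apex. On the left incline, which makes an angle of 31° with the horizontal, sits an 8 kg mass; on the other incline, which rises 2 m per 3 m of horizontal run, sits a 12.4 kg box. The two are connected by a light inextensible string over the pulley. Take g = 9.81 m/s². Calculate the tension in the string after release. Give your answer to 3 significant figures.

Resolve each weight along its own incline: the 8 kg mass has component 8 × 9.81 × sin 31° = 40.420 N down its slope, and the 12.4 kg mass has 12.4 × 9.81 × sin 33.69° = 67.476 N down its slope.
The 12.4 kg side's 67.476 N exceeds the other side's 40.420 N, so that mass slides down and the 8 kg mass slides up. Taking that direction as positive, Newton's second law for the whole system gives 67.476 − 40.420 = (8 + 12.4) a, so a = 27.056 / 20.4 = 1.3263 m/s².
For the 8 kg mass (up-slope positive): T − 40.420 = 8 × 1.3263, so T = 51.030 N.

51.0 N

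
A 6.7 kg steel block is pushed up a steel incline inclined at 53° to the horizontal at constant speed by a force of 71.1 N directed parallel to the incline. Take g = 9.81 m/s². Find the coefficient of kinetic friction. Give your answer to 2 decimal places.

0.47

At constant speed ΣF = 0 along the incline. The applied 71.1 N acts up the slope; the weight component mg sin 53° = 52.492 N and kinetic friction μN both act down the slope.
So 71.1 = 52.492 + μ × 39.555, giving μ = (71.1 − 52.492) / 39.555 = 0.4704.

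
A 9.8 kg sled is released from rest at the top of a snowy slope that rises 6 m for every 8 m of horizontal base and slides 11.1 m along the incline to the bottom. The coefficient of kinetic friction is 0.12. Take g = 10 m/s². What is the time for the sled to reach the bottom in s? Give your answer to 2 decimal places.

2.10 s

The weight component along the incline is mg sin 36.87° = 58.800 N and the normal force is N = mg cos 36.87° = 78.400 N.
Friction up the slope is f = μN = 0.12 × 78.400 = 9.408 N, so the net downslope force is 58.800 − 9.408 = 49.392 N and a = 49.392 / 9.8 = 5.0400 m/s².
Starting from rest, L = ½at², so t = √(2L/a) = √(2 × 11.1 / 5.0400) = 2.0988 s.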